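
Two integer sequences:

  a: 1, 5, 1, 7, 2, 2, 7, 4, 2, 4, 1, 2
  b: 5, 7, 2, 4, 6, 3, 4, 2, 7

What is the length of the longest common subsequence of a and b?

Let dp[i][j] be the LCS length of the first i values of a and the first j values of b. dp[i][j] = dp[i-1][j-1]+1 when the i-th and j-th values match, else max(dp[i-1][j], dp[i][j-1]).
    ·  5  7  2  4  6  3  4  2  7
 ·  0  0  0  0  0  0  0  0  0  0
 1  0  0  0  0  0  0  0  0  0  0
 5  0  1  1  1  1  1  1  1  1  1
 1  0  1  1  1  1  1  1  1  1  1
 7  0  1  2  2  2  2  2  2  2  2
 2  0  1  2  3  3  3  3  3  3  3
 2  0  1  2  3  3  3  3  3  4  4
 7  0  1  2  3  3  3  3  3  4  5
 4  0  1  2  3  4  4  4  4  4  5
 2  0  1  2  3  4  4  4  4  5  5
 4  0  1  2  3  4  4  4  5  5  5
 1  0  1  2  3  4  4  4  5  5  5
 2  0  1  2  3  4  4  4  5  6  6
dp[12][9] = 6. One LCS (by backtracking along matches): 5, 7, 2, 4, 4, 2.

6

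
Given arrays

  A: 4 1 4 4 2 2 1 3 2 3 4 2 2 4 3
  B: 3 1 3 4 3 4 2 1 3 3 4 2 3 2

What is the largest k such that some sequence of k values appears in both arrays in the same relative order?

Match 1 [2,2], 4 [3,4], 4 [4,6], 2 [6,7], 1 [7,8], 3 [8,9], 3 [10,10], 4 [11,11], 2 [12,12], 2 [13,14] — 10 values in the same relative order in both. dp[15][14] = 10 confirms this is the maximum.

10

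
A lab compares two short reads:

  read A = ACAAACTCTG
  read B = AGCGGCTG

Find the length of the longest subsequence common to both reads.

Let dp[i][j] be the LCS length of the first i bases of read A and the first j bases of read B. dp[i][j] = dp[i-1][j-1]+1 when the i-th and j-th bases match, else max(dp[i-1][j], dp[i][j-1]).
    ·  A  G  C  G  G  C  T  G
 ·  0  0  0  0  0  0  0  0  0
 A  0  1  1  1  1  1  1  1  1
 C  0  1  1  2  2  2  2  2  2
 A  0  1  1  2  2  2  2  2  2
 A  0  1  1  2  2  2  2  2  2
 A  0  1  1  2  2  2  2  2  2
 C  0  1  1  2  2  2  3  3  3
 T  0  1  1  2  2  2  3  4  4
 C  0  1  1  2  2  2  3  4  4
 T  0  1  1  2  2  2  3  4  4
 G  0  1  2  2  3  3  3  4  5
dp[10][8] = 5. One LCS (by backtracking along matches): ACCTG.

5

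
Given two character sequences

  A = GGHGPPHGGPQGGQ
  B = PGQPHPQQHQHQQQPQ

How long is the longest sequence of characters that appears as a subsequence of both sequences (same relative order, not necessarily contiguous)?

One common subsequence of length 6: G (A #1, B #2), then H (A #3, B #5), then P (A #5, B #6), then H (A #7, B #11), then P (A #10, B #15), then Q (A #14, B #16), and the DP table's final entry dp[14][16] is also 6, so no common subsequence is longer.

6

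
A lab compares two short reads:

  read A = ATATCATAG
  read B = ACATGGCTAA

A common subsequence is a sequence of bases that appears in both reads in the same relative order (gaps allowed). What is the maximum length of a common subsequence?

One common subsequence of length 6: A (read A #1, read B #1) → A (read A #3, read B #3) → T (read A #4, read B #4) → C (read A #5, read B #7) → A (read A #6, read B #9) → A (read A #8, read B #10). Since dp[9][10] = 6, nothing longer is possible.

6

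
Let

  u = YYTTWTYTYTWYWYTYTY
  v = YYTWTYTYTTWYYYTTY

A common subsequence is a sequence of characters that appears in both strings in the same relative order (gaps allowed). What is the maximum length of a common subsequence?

15

Match Y (u #1, v #1) → Y (u #2, v #2) → T (u #4, v #3) → W (u #5, v #4) → T (u #6, v #5) → Y (u #7, v #6) → T (u #8, v #7) → Y (u #9, v #8) → T (u #10, v #10) → W (u #11, v #11) → Y (u #12, v #13) → Y (u #14, v #14) → T (u #15, v #15) → T (u #17, v #16) → Y (u #18, v #17) — 15 characters in the same relative order in both, and the DP table's final entry dp[18][17] is also 15, so no common subsequence is longer.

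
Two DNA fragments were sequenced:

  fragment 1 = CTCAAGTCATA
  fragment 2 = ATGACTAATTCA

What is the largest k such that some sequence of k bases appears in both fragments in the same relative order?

7

Let dp[i][j] be the LCS length of the first i bases of fragment 1 and the first j bases of fragment 2. dp[i][j] = dp[i-1][j-1]+1 when the i-th and j-th bases match, else max(dp[i-1][j], dp[i][j-1]).
    ·  A  T  G  A  C  T  A  A  T  T  C  A
 ·  0  0  0  0  0  0  0  0  0  0  0  0  0
 C  0  0  0  0  0  1  1  1  1  1  1  1  1
 T  0  0  1  1  1  1  2  2  2  2  2  2  2
 C  0  0  1  1  1  2  2  2  2  2  2  3  3
 A  0  1  1  1  2  2  2  3  3  3  3  3  4
 A  0  1  1  1  2  2  2  3  4  4  4  4  4
 G  0  1  1  2  2  2  2  3  4  4  4  4  4
 T  0  1  2  2  2  2  3  3  4  5  5  5  5
 C  0  1  2  2  2  3  3  3  4  5  5  6  6
 A  0  1  2  2  3  3  3  4  4  5  5  6  7
 T  0  1  2  2  3  3  4  4  4  5  6  6  7
 A  0  1  2  2  3  3  4  5  5  5  6  6  7
dp[11][12] = 7. One LCS (by backtracking along matches): CTAATCA.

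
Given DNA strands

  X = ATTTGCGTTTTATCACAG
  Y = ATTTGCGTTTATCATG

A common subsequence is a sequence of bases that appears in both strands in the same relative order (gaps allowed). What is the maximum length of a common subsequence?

15

Pick A at X[1]=Y[1], T at X[2]=Y[2], T at X[3]=Y[3], T at X[4]=Y[4], G at X[5]=Y[5], C at X[6]=Y[6], G at X[7]=Y[7], T at X[9]=Y[8], T at X[10]=Y[9], T at X[11]=Y[10], A at X[12]=Y[11], T at X[13]=Y[12], C at X[14]=Y[13], A at X[15]=Y[14], G at X[18]=Y[16]; all 15 bases appear in both, in order. dp[18][16] = 15 confirms this is the maximum.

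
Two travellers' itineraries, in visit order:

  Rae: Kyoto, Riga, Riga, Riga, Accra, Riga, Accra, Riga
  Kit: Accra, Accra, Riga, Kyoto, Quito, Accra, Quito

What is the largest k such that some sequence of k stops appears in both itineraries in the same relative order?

3

Match Accra (Rae #5, Kit #2) → Riga (Rae #6, Kit #3) → Accra (Rae #7, Kit #6) — 3 stops in the same relative order in both. dp[8][7] = 3 confirms this is the maximum.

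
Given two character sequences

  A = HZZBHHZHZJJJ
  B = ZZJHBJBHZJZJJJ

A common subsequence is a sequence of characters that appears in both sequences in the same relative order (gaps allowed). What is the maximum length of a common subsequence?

Match Z (A #2, B #1), then Z (A #3, B #2), then B (A #4, B #7), then H (A #6, B #8), then Z (A #7, B #9), then Z (A #9, B #11), then J (A #10, B #12), then J (A #11, B #13), then J (A #12, B #14) — 9 characters in the same relative order in both. Since dp[12][14] = 9, nothing longer is possible.

9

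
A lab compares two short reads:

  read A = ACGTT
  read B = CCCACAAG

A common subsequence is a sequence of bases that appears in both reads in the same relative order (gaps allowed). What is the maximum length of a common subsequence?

Let dp[i][j] be the LCS length of the first i bases of read A and the first j bases of read B. dp[i][j] = dp[i-1][j-1]+1 when the i-th and j-th bases match, else max(dp[i-1][j], dp[i][j-1]).
    ·  C  C  C  A  C  A  A  G
 ·  0  0  0  0  0  0  0  0  0
 A  0  0  0  0  1  1  1  1  1
 C  0  1  1  1  1  2  2  2  2
 G  0  1  1  1  1  2  2  2  3
 T  0  1  1  1  1  2  2  2  3
 T  0  1  1  1  1  2  2  2  3
dp[5][8] = 3. One LCS (by backtracking along matches): ACG.

3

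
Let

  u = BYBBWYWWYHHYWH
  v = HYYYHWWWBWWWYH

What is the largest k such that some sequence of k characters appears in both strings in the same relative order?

Match Y [2,4], then B [4,9], then W [5,10], then W [7,11], then W [8,12], then Y [12,13], then H [14,14] — 7 characters in the same relative order in both. dp[14][14] = 7 confirms this is the maximum.

7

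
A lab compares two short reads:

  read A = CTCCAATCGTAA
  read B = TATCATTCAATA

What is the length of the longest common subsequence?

One common subsequence of length 7: C at read A[1]=read B[4]; then T at read A[2]=read B[7]; then C at read A[4]=read B[8]; then A at read A[5]=read B[9]; then A at read A[6]=read B[10]; then T at read A[10]=read B[11]; then A at read A[12]=read B[12]. The LCS DP gives dp[12][12] = 7, so this is optimal.

7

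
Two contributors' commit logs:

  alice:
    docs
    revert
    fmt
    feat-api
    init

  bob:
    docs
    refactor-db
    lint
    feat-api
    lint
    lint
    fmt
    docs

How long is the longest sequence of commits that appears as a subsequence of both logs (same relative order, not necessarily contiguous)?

One common subsequence of length 2: docs at alice[1]=bob[1], fmt at alice[3]=bob[7], and the DP table's final entry dp[5][8] is also 2, so no common subsequence is longer.

2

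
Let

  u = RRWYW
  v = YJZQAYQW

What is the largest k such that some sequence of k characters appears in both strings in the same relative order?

2

Taking Y at u[4]=v[6], W at u[5]=v[8] gives a common subsequence of length 2, and the DP table's final entry dp[5][8] is also 2, so no common subsequence is longer.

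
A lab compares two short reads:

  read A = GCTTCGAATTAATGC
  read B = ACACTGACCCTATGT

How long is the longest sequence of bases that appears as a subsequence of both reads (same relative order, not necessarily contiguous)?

Taking C (read A #2, read B #4) → T (read A #4, read B #5) → G (read A #6, read B #6) → A (read A #7, read B #7) → T (read A #10, read B #11) → A (read A #12, read B #12) → T (read A #13, read B #13) → G (read A #14, read B #14) gives a common subsequence of length 8. The LCS DP gives dp[15][15] = 8, so this is optimal.

8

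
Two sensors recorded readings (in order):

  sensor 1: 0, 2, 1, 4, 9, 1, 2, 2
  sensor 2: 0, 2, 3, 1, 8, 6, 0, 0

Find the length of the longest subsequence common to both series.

Let dp[i][j] be the LCS length of the first i values of sensor 1 and the first j values of sensor 2. dp[i][j] = dp[i-1][j-1]+1 when the i-th and j-th values match, else max(dp[i-1][j], dp[i][j-1]).
    ·  0  2  3  1  8  6  0  0
 ·  0  0  0  0  0  0  0  0  0
 0  0  1  1  1  1  1  1  1  1
 2  0  1  2  2  2  2  2  2  2
 1  0  1  2  2  3  3  3  3  3
 4  0  1  2  2  3  3  3  3  3
 9  0  1  2  2  3  3  3  3  3
 1  0  1  2  2  3  3  3  3  3
 2  0  1  2  2  3  3  3  3  3
 2  0  1  2  2  3  3  3  3  3
dp[8][8] = 3. One LCS (by backtracking along matches): 0, 2, 1.

3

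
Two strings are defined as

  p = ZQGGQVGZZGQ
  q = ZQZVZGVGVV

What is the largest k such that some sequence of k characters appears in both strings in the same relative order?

5

One common subsequence of length 5: Z [1,1] → Q [2,2] → G [3,6] → G [4,8] → V [6,10]. dp[11][10] = 5 confirms this is the maximum.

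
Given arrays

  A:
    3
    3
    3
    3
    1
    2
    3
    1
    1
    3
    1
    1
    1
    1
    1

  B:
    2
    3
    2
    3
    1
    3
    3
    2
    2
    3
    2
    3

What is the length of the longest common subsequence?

7

Pick 3 (A #1, B #2), then 3 (A #2, B #4), then 3 (A #3, B #6), then 3 (A #4, B #7), then 2 (A #6, B #9), then 3 (A #7, B #10), then 3 (A #10, B #12); all 7 values appear in both, in order. The LCS DP gives dp[15][12] = 7, so this is optimal.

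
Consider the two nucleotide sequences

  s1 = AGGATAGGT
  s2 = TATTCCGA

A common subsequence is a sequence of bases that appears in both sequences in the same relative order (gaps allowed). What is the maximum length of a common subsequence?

3

Let dp[i][j] be the LCS length of the first i bases of s1 and the first j bases of s2. dp[i][j] = dp[i-1][j-1]+1 when the i-th and j-th bases match, else max(dp[i-1][j], dp[i][j-1]).
    ·  T  A  T  T  C  C  G  A
 ·  0  0  0  0  0  0  0  0  0
 A  0  0  1  1  1  1  1  1  1
 G  0  0  1  1  1  1  1  2  2
 G  0  0  1  1  1  1  1  2  2
 A  0  0  1  1  1  1  1  2  3
 T  0  1  1  2  2  2  2  2  3
 A  0  1  2  2  2  2  2  2  3
 G  0  1  2  2  2  2  2  3  3
 G  0  1  2  2  2  2  2  3  3
 T  0  1  2  3  3  3  3  3  3
dp[9][8] = 3. One LCS (by backtracking along matches): AGA.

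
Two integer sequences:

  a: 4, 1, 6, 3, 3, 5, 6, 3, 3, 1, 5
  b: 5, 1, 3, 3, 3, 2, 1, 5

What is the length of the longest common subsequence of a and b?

Match 1 at a[2]=b[2]; then 3 at a[4]=b[3]; then 3 at a[5]=b[4]; then 3 at a[8]=b[5]; then 1 at a[10]=b[7]; then 5 at a[11]=b[8] — 6 values in the same relative order in both, and the DP table's final entry dp[11][8] is also 6, so no common subsequence is longer.

6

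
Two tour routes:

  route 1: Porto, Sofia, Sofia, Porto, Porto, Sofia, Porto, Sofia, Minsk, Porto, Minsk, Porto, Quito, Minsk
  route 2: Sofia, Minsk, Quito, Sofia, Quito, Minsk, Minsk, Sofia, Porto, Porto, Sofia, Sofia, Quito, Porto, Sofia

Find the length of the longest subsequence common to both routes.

Taking Sofia [2,4]; then Sofia [3,8]; then Porto [4,9]; then Porto [5,10]; then Sofia [6,12]; then Porto [7,14]; then Sofia [8,15] gives a common subsequence of length 7. dp[14][15] = 7 confirms this is the maximum.

7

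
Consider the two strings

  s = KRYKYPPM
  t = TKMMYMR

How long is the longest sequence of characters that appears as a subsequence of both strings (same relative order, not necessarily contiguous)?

Pick K [1,2]; then Y [5,5]; then M [8,6]; all 3 characters appear in both, in order. The LCS DP gives dp[8][7] = 3, so this is optimal.

3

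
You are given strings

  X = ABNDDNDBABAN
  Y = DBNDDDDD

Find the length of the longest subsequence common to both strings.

Taking B [2,2], then N [3,3], then D [4,6], then D [5,7], then D [7,8] gives a common subsequence of length 5. dp[12][8] = 5 confirms this is the maximum.

5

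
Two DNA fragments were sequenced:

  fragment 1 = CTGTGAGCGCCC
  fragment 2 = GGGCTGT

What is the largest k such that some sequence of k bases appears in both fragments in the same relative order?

5

Let dp[i][j] be the LCS length of the first i bases of fragment 1 and the first j bases of fragment 2. dp[i][j] = dp[i-1][j-1]+1 when the i-th and j-th bases match, else max(dp[i-1][j], dp[i][j-1]).
    ·  G  G  G  C  T  G  T
 ·  0  0  0  0  0  0  0  0
 C  0  0  0  0  1  1  1  1
 T  0  0  0  0  1  2  2  2
 G  0  1  1  1  1  2  3  3
 T  0  1  1  1  1  2  3  4
 G  0  1  2  2  2  2  3  4
 A  0  1  2  2  2  2  3  4
 G  0  1  2  3  3  3  3  4
 C  0  1  2  3  4  4  4  4
 G  0  1  2  3  4  4  5  5
 C  0  1  2  3  4  4  5  5
 C  0  1  2  3  4  4  5  5
 C  0  1  2  3  4  4  5  5
dp[12][7] = 5. One LCS (by backtracking along matches): GGGCG.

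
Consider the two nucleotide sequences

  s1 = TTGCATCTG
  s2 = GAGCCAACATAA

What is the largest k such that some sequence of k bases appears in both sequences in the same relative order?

Let dp[i][j] be the LCS length of the first i bases of s1 and the first j bases of s2. dp[i][j] = dp[i-1][j-1]+1 when the i-th and j-th bases match, else max(dp[i-1][j], dp[i][j-1]).
    ·  G  A  G  C  C  A  A  C  A  T  A  A
 ·  0  0  0  0  0  0  0  0  0  0  0  0  0
 T  0  0  0  0  0  0  0  0  0  0  1  1  1
 T  0  0  0  0  0  0  0  0  0  0  1  1  1
 G  0  1  1  1  1  1  1  1  1  1  1  1  1
 C  0  1  1  1  2  2  2  2  2  2  2  2  2
 A  0  1  2  2  2  2  3  3  3  3  3  3  3
 T  0  1  2  2  2  2  3  3  3  3  4  4  4
 C  0  1  2  2  3  3  3  3  4  4  4  4  4
 T  0  1  2  2  3  3  3  3  4  4  5  5  5
 G  0  1  2  3  3  3  3  3  4  4  5  5  5
dp[9][12] = 5. One LCS (by backtracking along matches): GCACT.

5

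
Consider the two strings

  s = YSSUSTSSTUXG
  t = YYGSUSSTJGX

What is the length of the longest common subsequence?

Let dp[i][j] be the LCS length of the first i characters of s and the first j characters of t. dp[i][j] = dp[i-1][j-1]+1 when the i-th and j-th characters match, else max(dp[i-1][j], dp[i][j-1]).
    ·  Y  Y  G  S  U  S  S  T  J  G  X
 ·  0  0  0  0  0  0  0  0  0  0  0  0
 Y  0  1  1  1  1  1  1  1  1  1  1  1
 S  0  1  1  1  2  2  2  2  2  2  2  2
 S  0  1  1  1  2  2  3  3  3  3  3  3
 U  0  1  1  1  2  3  3  3  3  3  3  3
 S  0  1  1  1  2  3  4  4  4  4  4  4
 T  0  1  1  1  2  3  4  4  5  5  5  5
 S  0  1  1  1  2  3  4  5  5  5  5  5
 S  0  1  1  1  2  3  4  5  5  5  5  5
 T  0  1  1  1  2  3  4  5  6  6  6  6
 U  0  1  1  1  2  3  4  5  6  6  6  6
 X  0  1  1  1  2  3  4  5  6  6  6  7
 G  0  1  1  2  2  3  4  5  6  6  7  7
dp[12][11] = 7. One LCS (by backtracking along matches): YSUSSTX.

7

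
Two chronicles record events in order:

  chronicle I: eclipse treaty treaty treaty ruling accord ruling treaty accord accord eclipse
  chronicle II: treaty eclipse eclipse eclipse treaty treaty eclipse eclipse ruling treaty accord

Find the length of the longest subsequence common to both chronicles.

One common subsequence of length 6: eclipse [1,4], treaty [2,5], treaty [3,6], ruling [7,9], treaty [8,10], accord [10,11]. dp[11][11] = 6 confirms this is the maximum.

6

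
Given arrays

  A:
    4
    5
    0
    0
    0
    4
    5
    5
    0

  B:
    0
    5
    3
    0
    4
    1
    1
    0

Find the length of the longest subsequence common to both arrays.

4

Let dp[i][j] be the LCS length of the first i values of A and the first j values of B. dp[i][j] = dp[i-1][j-1]+1 when the i-th and j-th values match, else max(dp[i-1][j], dp[i][j-1]).
    ·  0  5  3  0  4  1  1  0
 ·  0  0  0  0  0  0  0  0  0
 4  0  0  0  0  0  1  1  1  1
 5  0  0  1  1  1  1  1  1  1
 0  0  1  1  1  2  2  2  2  2
 0  0  1  1  1  2  2  2  2  3
 0  0  1  1  1  2  2  2  2  3
 4  0  1  1  1  2  3  3  3  3
 5  0  1  2  2  2  3  3  3  3
 5  0  1  2  2  2  3  3  3  3
 0  0  1  2  2  3  3  3  3  4
dp[9][8] = 4. One LCS (by backtracking along matches): 5, 0, 4, 0.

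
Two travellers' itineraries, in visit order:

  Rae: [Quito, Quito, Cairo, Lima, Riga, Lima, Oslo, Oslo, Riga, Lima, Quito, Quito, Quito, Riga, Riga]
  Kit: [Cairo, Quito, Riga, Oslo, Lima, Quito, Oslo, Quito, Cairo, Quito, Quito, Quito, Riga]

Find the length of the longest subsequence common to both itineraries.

Pick Quito at Rae[2]=Kit[2], then Riga at Rae[5]=Kit[3], then Lima at Rae[6]=Kit[5], then Oslo at Rae[7]=Kit[7], then Quito at Rae[11]=Kit[10], then Quito at Rae[12]=Kit[11], then Quito at Rae[13]=Kit[12], then Riga at Rae[15]=Kit[13]; all 8 stops appear in both, in order. The LCS DP gives dp[15][13] = 8, so this is optimal.

8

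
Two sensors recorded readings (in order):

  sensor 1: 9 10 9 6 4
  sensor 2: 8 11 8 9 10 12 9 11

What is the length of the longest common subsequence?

Match 9 at sensor 1[1]=sensor 2[4], then 10 at sensor 1[2]=sensor 2[5], then 9 at sensor 1[3]=sensor 2[7] — 3 values in the same relative order in both. Since dp[5][8] = 3, nothing longer is possible.

3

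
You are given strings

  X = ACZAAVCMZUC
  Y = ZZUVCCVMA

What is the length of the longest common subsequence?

4

Taking Z at X[3]=Y[2], then V at X[6]=Y[4], then C at X[7]=Y[6], then M at X[8]=Y[8] gives a common subsequence of length 4, and the DP table's final entry dp[11][9] is also 4, so no common subsequence is longer.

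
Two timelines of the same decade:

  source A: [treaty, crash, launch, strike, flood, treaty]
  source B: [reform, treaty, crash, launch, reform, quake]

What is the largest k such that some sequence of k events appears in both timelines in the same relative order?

One common subsequence of length 3: treaty [1,2]; then crash [2,3]; then launch [3,4]. dp[6][6] = 3 confirms this is the maximum.

3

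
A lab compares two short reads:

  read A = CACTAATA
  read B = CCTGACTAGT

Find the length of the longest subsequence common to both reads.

Pick C (read A #1, read B #2); then A (read A #2, read B #5); then C (read A #3, read B #6); then T (read A #4, read B #7); then A (read A #5, read B #8); then T (read A #7, read B #10); all 6 bases appear in both, in order. The LCS DP gives dp[8][10] = 6, so this is optimal.

6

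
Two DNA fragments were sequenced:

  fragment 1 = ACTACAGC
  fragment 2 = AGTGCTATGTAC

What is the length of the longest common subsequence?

6

One common subsequence of length 6: A [1,1], C [2,5], T [3,6], A [4,7], A [6,11], C [8,12], and the DP table's final entry dp[8][12] is also 6, so no common subsequence is longer.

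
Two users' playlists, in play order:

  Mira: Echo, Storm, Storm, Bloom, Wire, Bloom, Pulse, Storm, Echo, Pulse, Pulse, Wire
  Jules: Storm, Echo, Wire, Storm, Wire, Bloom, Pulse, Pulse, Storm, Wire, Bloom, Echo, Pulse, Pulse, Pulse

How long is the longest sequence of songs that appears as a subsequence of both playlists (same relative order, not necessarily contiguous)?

9

One common subsequence of length 9: Echo (Mira #1, Jules #2) → Storm (Mira #3, Jules #4) → Wire (Mira #5, Jules #5) → Bloom (Mira #6, Jules #6) → Pulse (Mira #7, Jules #8) → Storm (Mira #8, Jules #9) → Echo (Mira #9, Jules #12) → Pulse (Mira #10, Jules #14) → Pulse (Mira #11, Jules #15). dp[12][15] = 9 confirms this is the maximum.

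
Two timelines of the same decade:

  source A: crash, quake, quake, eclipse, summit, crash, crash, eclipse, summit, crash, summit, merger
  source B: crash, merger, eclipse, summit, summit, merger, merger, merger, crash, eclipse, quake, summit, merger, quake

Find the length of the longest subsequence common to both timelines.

7

One common subsequence of length 7: crash [1,1], then eclipse [4,3], then summit [5,5], then crash [7,9], then eclipse [8,10], then summit [11,12], then merger [12,13]. dp[12][14] = 7 confirms this is the maximum.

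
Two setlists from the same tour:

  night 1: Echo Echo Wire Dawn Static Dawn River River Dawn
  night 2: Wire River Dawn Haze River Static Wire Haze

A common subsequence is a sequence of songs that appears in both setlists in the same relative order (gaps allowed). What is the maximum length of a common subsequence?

3

One common subsequence of length 3: Wire [3,1], then Dawn [4,3], then Static [5,6], and the DP table's final entry dp[9][8] is also 3, so no common subsequence is longer.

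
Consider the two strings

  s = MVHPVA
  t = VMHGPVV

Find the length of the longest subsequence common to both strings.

4

Let dp[i][j] be the LCS length of the first i characters of s and the first j characters of t. dp[i][j] = dp[i-1][j-1]+1 when the i-th and j-th characters match, else max(dp[i-1][j], dp[i][j-1]).
    ·  V  M  H  G  P  V  V
 ·  0  0  0  0  0  0  0  0
 M  0  0  1  1  1  1  1  1
 V  0  1  1  1  1  1  2  2
 H  0  1  1  2  2  2  2  2
 P  0  1  1  2  2  3  3  3
 V  0  1  1  2  2  3  4  4
 A  0  1  1  2  2  3  4  4
dp[6][7] = 4. One LCS (by backtracking along matches): MHPV.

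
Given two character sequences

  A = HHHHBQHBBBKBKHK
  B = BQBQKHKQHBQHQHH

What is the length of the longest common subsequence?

Match H at A[1]=B[6] → H at A[2]=B[9] → H at A[4]=B[12] → Q at A[6]=B[13] → H at A[7]=B[14] → H at A[14]=B[15] — 6 characters in the same relative order in both, and the DP table's final entry dp[15][15] is also 6, so no common subsequence is longer.

6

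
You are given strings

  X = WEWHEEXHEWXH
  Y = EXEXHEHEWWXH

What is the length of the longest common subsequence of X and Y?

8

Let dp[i][j] be the LCS length of the first i characters of X and the first j characters of Y. dp[i][j] = dp[i-1][j-1]+1 when the i-th and j-th characters match, else max(dp[i-1][j], dp[i][j-1]).
    ·  E  X  E  X  H  E  H  E  W  W  X  H
 ·  0  0  0  0  0  0  0  0  0  0  0  0  0
 W  0  0  0  0  0  0  0  0  0  1  1  1  1
 E  0  1  1  1  1  1  1  1  1  1  1  1  1
 W  0  1  1  1  1  1  1  1  1  2  2  2  2
 H  0  1  1  1  1  2  2  2  2  2  2  2  3
 E  0  1  1  2  2  2  3  3  3  3  3  3  3
 E  0  1  1  2  2  2  3  3  4  4  4  4  4
 X  0  1  2  2  3  3  3  3  4  4  4  5  5
 H  0  1  2  2  3  4  4  4  4  4  4  5  6
 E  0  1  2  3  3  4  5  5  5  5  5  5  6
 W  0  1  2  3  3  4  5  5  5  6  6  6  6
 X  0  1  2  3  4  4  5  5  5  6  6  7  7
 H  0  1  2  3  4  5  5  6  6  6  6  7  8
dp[12][12] = 8. One LCS (by backtracking along matches): EHEHEWXH.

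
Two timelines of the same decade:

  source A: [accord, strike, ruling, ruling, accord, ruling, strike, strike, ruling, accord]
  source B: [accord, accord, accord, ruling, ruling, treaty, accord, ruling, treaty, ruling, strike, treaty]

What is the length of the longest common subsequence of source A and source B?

Match accord [1,3] → ruling [3,4] → ruling [4,5] → accord [5,7] → ruling [6,10] → strike [7,11] — 6 events in the same relative order in both. dp[10][12] = 6 confirms this is the maximum.

6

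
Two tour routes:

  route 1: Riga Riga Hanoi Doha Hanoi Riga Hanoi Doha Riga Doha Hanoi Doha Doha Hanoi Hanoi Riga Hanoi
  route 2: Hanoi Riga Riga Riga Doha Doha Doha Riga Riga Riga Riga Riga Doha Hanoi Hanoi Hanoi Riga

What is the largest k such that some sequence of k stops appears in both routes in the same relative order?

One common subsequence of length 10: Riga (route 1 #1, route 2 #3), then Riga (route 1 #2, route 2 #4), then Doha (route 1 #4, route 2 #7), then Riga (route 1 #6, route 2 #11), then Riga (route 1 #9, route 2 #12), then Doha (route 1 #10, route 2 #13), then Hanoi (route 1 #11, route 2 #14), then Hanoi (route 1 #14, route 2 #15), then Hanoi (route 1 #15, route 2 #16), then Riga (route 1 #16, route 2 #17). Since dp[17][17] = 10, nothing longer is possible.

10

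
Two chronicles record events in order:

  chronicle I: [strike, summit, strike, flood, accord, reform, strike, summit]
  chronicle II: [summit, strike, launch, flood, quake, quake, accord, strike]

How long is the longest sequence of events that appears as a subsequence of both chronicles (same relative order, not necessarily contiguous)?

Match summit at chronicle I[2]=chronicle II[1] → strike at chronicle I[3]=chronicle II[2] → flood at chronicle I[4]=chronicle II[4] → accord at chronicle I[5]=chronicle II[7] → strike at chronicle I[7]=chronicle II[8] — 5 events in the same relative order in both. dp[8][8] = 5 confirms this is the maximum.

5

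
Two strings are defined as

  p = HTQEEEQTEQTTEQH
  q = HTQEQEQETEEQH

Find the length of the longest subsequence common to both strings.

One common subsequence of length 11: H (p #1, q #1) → T (p #2, q #2) → Q (p #3, q #3) → E (p #4, q #4) → E (p #5, q #6) → E (p #6, q #8) → T (p #8, q #9) → E (p #9, q #10) → E (p #13, q #11) → Q (p #14, q #12) → H (p #15, q #13). dp[15][13] = 11 confirms this is the maximum.

11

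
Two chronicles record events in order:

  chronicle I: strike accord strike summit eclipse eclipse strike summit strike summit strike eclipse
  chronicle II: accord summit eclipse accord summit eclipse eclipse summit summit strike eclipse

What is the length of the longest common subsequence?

Pick accord at chronicle I[2]=chronicle II[4], then summit at chronicle I[4]=chronicle II[5], then eclipse at chronicle I[5]=chronicle II[6], then eclipse at chronicle I[6]=chronicle II[7], then summit at chronicle I[8]=chronicle II[8], then summit at chronicle I[10]=chronicle II[9], then strike at chronicle I[11]=chronicle II[10], then eclipse at chronicle I[12]=chronicle II[11]; all 8 events appear in both, in order. Since dp[12][11] = 8, nothing longer is possible.

8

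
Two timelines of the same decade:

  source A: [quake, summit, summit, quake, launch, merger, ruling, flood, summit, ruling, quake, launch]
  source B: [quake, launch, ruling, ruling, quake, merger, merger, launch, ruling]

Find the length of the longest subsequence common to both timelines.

Match quake (source A #4, source B #1) → launch (source A #5, source B #2) → ruling (source A #7, source B #3) → ruling (source A #10, source B #4) → quake (source A #11, source B #5) → launch (source A #12, source B #8) — 6 events in the same relative order in both. The LCS DP gives dp[12][9] = 6, so this is optimal.

6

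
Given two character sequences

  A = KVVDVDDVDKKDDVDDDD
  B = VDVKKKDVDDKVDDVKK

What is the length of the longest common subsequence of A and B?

11

Taking V (A #3, B #1), D (A #4, B #2), V (A #5, B #3), K (A #10, B #5), K (A #11, B #6), D (A #13, B #7), V (A #14, B #8), D (A #15, B #9), D (A #16, B #10), D (A #17, B #13), D (A #18, B #14) gives a common subsequence of length 11, and the DP table's final entry dp[18][17] is also 11, so no common subsequence is longer.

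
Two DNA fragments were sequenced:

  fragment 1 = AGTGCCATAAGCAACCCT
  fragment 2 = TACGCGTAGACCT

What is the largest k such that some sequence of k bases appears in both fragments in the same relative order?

10

Match A at fragment 1[1]=fragment 2[2]; then G at fragment 1[2]=fragment 2[4]; then G at fragment 1[4]=fragment 2[6]; then T at fragment 1[8]=fragment 2[7]; then A at fragment 1[10]=fragment 2[8]; then G at fragment 1[11]=fragment 2[9]; then A at fragment 1[14]=fragment 2[10]; then C at fragment 1[16]=fragment 2[11]; then C at fragment 1[17]=fragment 2[12]; then T at fragment 1[18]=fragment 2[13] — 10 bases in the same relative order in both. Since dp[18][13] = 10, nothing longer is possible.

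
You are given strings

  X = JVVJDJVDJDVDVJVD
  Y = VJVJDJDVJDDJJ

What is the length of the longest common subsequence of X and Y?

10

Taking J [1,2]; then V [3,3]; then J [4,4]; then D [5,5]; then J [6,6]; then V [7,8]; then J [9,9]; then D [10,10]; then D [12,11]; then J [14,13] gives a common subsequence of length 10. Since dp[16][13] = 10, nothing longer is possible.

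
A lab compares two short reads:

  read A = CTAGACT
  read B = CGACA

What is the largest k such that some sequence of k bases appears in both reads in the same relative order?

Pick C [1,1] → G [4,2] → A [5,3] → C [6,4]; all 4 bases appear in both, in order. Since dp[7][5] = 4, nothing longer is possible.

4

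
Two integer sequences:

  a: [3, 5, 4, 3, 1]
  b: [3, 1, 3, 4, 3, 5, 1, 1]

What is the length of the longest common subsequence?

Let dp[i][j] be the LCS length of the first i values of a and the first j values of b. dp[i][j] = dp[i-1][j-1]+1 when the i-th and j-th values match, else max(dp[i-1][j], dp[i][j-1]).
    ·  3  1  3  4  3  5  1  1
 ·  0  0  0  0  0  0  0  0  0
 3  0  1  1  1  1  1  1  1  1
 5  0  1  1  1  1  1  2  2  2
 4  0  1  1  1  2  2  2  2  2
 3  0  1  1  2  2  3  3  3  3
 1  0  1  2  2  2  3  3  4  4
dp[5][8] = 4. One LCS (by backtracking along matches): 3, 4, 3, 1.

4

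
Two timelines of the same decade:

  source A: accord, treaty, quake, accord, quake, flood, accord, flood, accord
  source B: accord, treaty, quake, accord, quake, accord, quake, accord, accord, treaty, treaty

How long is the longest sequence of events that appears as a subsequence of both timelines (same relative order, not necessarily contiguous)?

7

Match accord (source A #1, source B #1), then treaty (source A #2, source B #2), then quake (source A #3, source B #5), then accord (source A #4, source B #6), then quake (source A #5, source B #7), then accord (source A #7, source B #8), then accord (source A #9, source B #9) — 7 events in the same relative order in both. The LCS DP gives dp[9][11] = 7, so this is optimal.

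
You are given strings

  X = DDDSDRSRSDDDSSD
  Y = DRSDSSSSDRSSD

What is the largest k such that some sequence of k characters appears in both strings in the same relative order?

Taking D [1,1]; then D [2,4]; then S [4,6]; then S [7,7]; then S [9,8]; then D [10,9]; then S [13,11]; then S [14,12]; then D [15,13] gives a common subsequence of length 9. dp[15][13] = 9 confirms this is the maximum.

9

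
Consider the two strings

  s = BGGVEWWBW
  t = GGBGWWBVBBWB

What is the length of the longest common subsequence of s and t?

Match B at s[1]=t[3] → G at s[3]=t[4] → W at s[6]=t[5] → W at s[7]=t[6] → B at s[8]=t[10] → W at s[9]=t[11] — 6 characters in the same relative order in both. dp[9][12] = 6 confirms this is the maximum.

6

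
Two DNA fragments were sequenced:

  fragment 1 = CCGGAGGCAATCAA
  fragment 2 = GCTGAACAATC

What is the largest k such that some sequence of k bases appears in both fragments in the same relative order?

8

Taking C (fragment 1 #1, fragment 2 #2); then G (fragment 1 #3, fragment 2 #4); then A (fragment 1 #5, fragment 2 #6); then C (fragment 1 #8, fragment 2 #7); then A (fragment 1 #9, fragment 2 #8); then A (fragment 1 #10, fragment 2 #9); then T (fragment 1 #11, fragment 2 #10); then C (fragment 1 #12, fragment 2 #11) gives a common subsequence of length 8, and the DP table's final entry dp[14][11] is also 8, so no common subsequence is longer.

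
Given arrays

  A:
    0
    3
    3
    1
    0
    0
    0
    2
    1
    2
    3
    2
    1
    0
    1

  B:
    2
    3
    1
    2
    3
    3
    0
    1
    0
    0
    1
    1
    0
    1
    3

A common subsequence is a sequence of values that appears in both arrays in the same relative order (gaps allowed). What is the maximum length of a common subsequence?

One common subsequence of length 9: 3 at A[2]=B[5] → 3 at A[3]=B[6] → 1 at A[4]=B[8] → 0 at A[6]=B[9] → 0 at A[7]=B[10] → 1 at A[9]=B[11] → 1 at A[13]=B[12] → 0 at A[14]=B[13] → 1 at A[15]=B[14], and the DP table's final entry dp[15][15] is also 9, so no common subsequence is longer.

9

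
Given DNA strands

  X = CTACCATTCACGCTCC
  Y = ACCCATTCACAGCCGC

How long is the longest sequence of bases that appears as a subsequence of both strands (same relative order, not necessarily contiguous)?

13

One common subsequence of length 13: C (X #1, Y #2); then C (X #4, Y #3); then C (X #5, Y #4); then A (X #6, Y #5); then T (X #7, Y #6); then T (X #8, Y #7); then C (X #9, Y #8); then A (X #10, Y #9); then C (X #11, Y #10); then G (X #12, Y #12); then C (X #13, Y #13); then C (X #15, Y #14); then C (X #16, Y #16). Since dp[16][16] = 13, nothing longer is possible.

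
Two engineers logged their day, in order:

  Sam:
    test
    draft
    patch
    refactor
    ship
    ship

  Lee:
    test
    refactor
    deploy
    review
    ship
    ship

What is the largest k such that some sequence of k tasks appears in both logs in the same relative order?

Pick test [1,1], then refactor [4,2], then ship [5,5], then ship [6,6]; all 4 tasks appear in both, in order, and the DP table's final entry dp[6][6] is also 4, so no common subsequence is longer.

4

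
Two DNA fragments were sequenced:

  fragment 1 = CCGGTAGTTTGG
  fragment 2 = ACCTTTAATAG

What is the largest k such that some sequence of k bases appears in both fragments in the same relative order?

Let dp[i][j] be the LCS length of the first i bases of fragment 1 and the first j bases of fragment 2. dp[i][j] = dp[i-1][j-1]+1 when the i-th and j-th bases match, else max(dp[i-1][j], dp[i][j-1]).
    ·  A  C  C  T  T  T  A  A  T  A  G
 ·  0  0  0  0  0  0  0  0  0  0  0  0
 C  0  0  1  1  1  1  1  1  1  1  1  1
 C  0  0  1  2  2  2  2  2  2  2  2  2
 G  0  0  1  2  2  2  2  2  2  2  2  3
 G  0  0  1  2  2  2  2  2  2  2  2  3
 T  0  0  1  2  3  3  3  3  3  3  3  3
 A  0  1  1  2  3  3  3  4  4  4  4  4
 G  0  1  1  2  3  3  3  4  4  4  4  5
 T  0  1  1  2  3  4  4  4  4  5  5  5
 T  0  1  1  2  3  4  5  5  5  5  5  5
 T  0  1  1  2  3  4  5  5  5  6  6  6
 G  0  1  1  2  3  4  5  5  5  6  6  7
 G  0  1  1  2  3  4  5  5  5  6  6  7
dp[12][11] = 7. One LCS (by backtracking along matches): CCTTTTG.

7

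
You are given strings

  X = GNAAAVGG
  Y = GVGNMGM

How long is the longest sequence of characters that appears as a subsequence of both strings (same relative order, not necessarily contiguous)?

4

Let dp[i][j] be the LCS length of the first i characters of X and the first j characters of Y. dp[i][j] = dp[i-1][j-1]+1 when the i-th and j-th characters match, else max(dp[i-1][j], dp[i][j-1]).
    ·  G  V  G  N  M  G  M
 ·  0  0  0  0  0  0  0  0
 G  0  1  1  1  1  1  1  1
 N  0  1  1  1  2  2  2  2
 A  0  1  1  1  2  2  2  2
 A  0  1  1  1  2  2  2  2
 A  0  1  1  1  2  2  2  2
 V  0  1  2  2  2  2  2  2
 G  0  1  2  3  3  3  3  3
 G  0  1  2  3  3  3  4  4
dp[8][7] = 4. One LCS (by backtracking along matches): GVGG.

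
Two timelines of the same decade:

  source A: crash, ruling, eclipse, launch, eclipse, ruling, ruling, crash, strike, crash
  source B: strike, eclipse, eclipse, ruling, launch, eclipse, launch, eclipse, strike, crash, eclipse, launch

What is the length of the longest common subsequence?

One common subsequence of length 6: ruling at source A[2]=source B[4] → eclipse at source A[3]=source B[6] → launch at source A[4]=source B[7] → eclipse at source A[5]=source B[8] → strike at source A[9]=source B[9] → crash at source A[10]=source B[10]. dp[10][12] = 6 confirms this is the maximum.

6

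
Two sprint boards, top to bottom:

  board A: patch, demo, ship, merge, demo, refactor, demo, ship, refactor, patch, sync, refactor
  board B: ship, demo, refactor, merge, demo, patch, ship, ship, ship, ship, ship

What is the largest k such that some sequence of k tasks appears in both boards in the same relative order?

Pick ship [3,1] → demo [5,2] → refactor [6,3] → demo [7,5] → ship [8,11]; all 5 tasks appear in both, in order, and the DP table's final entry dp[12][11] is also 5, so no common subsequence is longer.

5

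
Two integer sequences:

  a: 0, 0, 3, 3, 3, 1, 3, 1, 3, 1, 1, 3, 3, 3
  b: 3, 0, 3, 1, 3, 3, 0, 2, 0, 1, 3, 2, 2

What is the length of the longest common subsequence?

7

One common subsequence of length 7: 0 (a #2, b #2) → 3 (a #5, b #3) → 1 (a #6, b #4) → 3 (a #7, b #5) → 3 (a #9, b #6) → 1 (a #11, b #10) → 3 (a #12, b #11). The LCS DP gives dp[14][13] = 7, so this is optimal.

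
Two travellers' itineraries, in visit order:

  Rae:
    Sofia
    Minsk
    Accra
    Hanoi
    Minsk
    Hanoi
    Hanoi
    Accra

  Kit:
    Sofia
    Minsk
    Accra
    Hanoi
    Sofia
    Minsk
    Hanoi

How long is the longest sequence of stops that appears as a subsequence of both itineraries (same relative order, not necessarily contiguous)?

Taking Sofia at Rae[1]=Kit[1]; then Minsk at Rae[2]=Kit[2]; then Accra at Rae[3]=Kit[3]; then Hanoi at Rae[4]=Kit[4]; then Minsk at Rae[5]=Kit[6]; then Hanoi at Rae[7]=Kit[7] gives a common subsequence of length 6. Since dp[8][7] = 6, nothing longer is possible.

6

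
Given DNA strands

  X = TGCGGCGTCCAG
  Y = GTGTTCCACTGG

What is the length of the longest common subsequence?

Let dp[i][j] be the LCS length of the first i bases of X and the first j bases of Y. dp[i][j] = dp[i-1][j-1]+1 when the i-th and j-th bases match, else max(dp[i-1][j], dp[i][j-1]).
    ·  G  T  G  T  T  C  C  A  C  T  G  G
 ·  0  0  0  0  0  0  0  0  0  0  0  0  0
 T  0  0  1  1  1  1  1  1  1  1  1  1  1
 G  0  1  1  2  2  2  2  2  2  2  2  2  2
 C  0  1  1  2  2  2  3  3  3  3  3  3  3
 G  0  1  1  2  2  2  3  3  3  3  3  4  4
 G  0  1  1  2  2  2  3  3  3  3  3  4  5
 C  0  1  1  2  2  2  3  4  4  4  4  4  5
 G  0  1  1  2  2  2  3  4  4  4  4  5  5
 T  0  1  2  2  3  3  3  4  4  4  5  5  5
 C  0  1  2  2  3  3  4  4  4  5  5  5  5
 C  0  1  2  2  3  3  4  5  5  5  5  5  5
 A  0  1  2  2  3  3  4  5  6  6  6  6  6
 G  0  1  2  3  3  3  4  5  6  6  6  7  7
dp[12][12] = 7. One LCS (by backtracking along matches): TGTCCAG.

7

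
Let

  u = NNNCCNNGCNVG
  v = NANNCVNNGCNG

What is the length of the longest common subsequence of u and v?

Pick N [1,1], N [2,3], N [3,4], C [4,5], N [6,7], N [7,8], G [8,9], C [9,10], N [10,11], G [12,12]; all 10 characters appear in both, in order. Since dp[12][12] = 10, nothing longer is possible.

10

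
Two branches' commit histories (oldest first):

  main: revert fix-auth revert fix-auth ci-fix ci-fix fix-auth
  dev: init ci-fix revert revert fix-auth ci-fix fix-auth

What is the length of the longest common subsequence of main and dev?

5

One common subsequence of length 5: revert [1,3], then revert [3,4], then fix-auth [4,5], then ci-fix [6,6], then fix-auth [7,7]. The LCS DP gives dp[7][7] = 5, so this is optimal.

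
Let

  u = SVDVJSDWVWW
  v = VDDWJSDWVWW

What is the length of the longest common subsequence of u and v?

Let dp[i][j] be the LCS length of the first i characters of u and the first j characters of v. dp[i][j] = dp[i-1][j-1]+1 when the i-th and j-th characters match, else max(dp[i-1][j], dp[i][j-1]).
    ·  V  D  D  W  J  S  D  W  V  W  W
 ·  0  0  0  0  0  0  0  0  0  0  0  0
 S  0  0  0  0  0  0  1  1  1  1  1  1
 V  0  1  1  1  1  1  1  1  1  2  2  2
 D  0  1  2  2  2  2  2  2  2  2  2  2
 V  0  1  2  2  2  2  2  2  2  3  3  3
 J  0  1  2  2  2  3  3  3  3  3  3  3
 S  0  1  2  2  2  3  4  4  4  4  4  4
 D  0  1  2  3  3  3  4  5  5  5  5  5
 W  0  1  2  3  4  4  4  5  6  6  6  6
 V  0  1  2  3  4  4  4  5  6  7  7  7
 W  0  1  2  3  4  4  4  5  6  7  8  8
 W  0  1  2  3  4  4  4  5  6  7  8  9
dp[11][11] = 9. One LCS (by backtracking along matches): VDJSDWVWW.

9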